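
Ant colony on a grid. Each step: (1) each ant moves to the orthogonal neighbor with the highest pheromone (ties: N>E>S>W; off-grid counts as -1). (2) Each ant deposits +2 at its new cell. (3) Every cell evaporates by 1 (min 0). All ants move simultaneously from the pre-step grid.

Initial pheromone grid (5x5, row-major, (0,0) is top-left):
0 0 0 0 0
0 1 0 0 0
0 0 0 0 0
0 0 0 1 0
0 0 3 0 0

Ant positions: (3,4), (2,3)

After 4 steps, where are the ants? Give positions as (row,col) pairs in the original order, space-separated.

Step 1: ant0:(3,4)->W->(3,3) | ant1:(2,3)->S->(3,3)
  grid max=4 at (3,3)
Step 2: ant0:(3,3)->N->(2,3) | ant1:(3,3)->N->(2,3)
  grid max=3 at (2,3)
Step 3: ant0:(2,3)->S->(3,3) | ant1:(2,3)->S->(3,3)
  grid max=6 at (3,3)
Step 4: ant0:(3,3)->N->(2,3) | ant1:(3,3)->N->(2,3)
  grid max=5 at (2,3)

(2,3) (2,3)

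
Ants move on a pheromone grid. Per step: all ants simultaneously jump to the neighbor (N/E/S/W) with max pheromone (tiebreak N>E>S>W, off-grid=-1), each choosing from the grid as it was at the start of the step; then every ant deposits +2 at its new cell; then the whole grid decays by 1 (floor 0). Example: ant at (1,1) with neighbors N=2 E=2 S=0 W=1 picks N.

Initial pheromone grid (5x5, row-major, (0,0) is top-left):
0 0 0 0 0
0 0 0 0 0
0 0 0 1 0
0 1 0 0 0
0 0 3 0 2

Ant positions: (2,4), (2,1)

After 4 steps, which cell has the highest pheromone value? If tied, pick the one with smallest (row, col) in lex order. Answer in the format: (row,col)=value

Answer: (1,3)=1

Derivation:
Step 1: ant0:(2,4)->W->(2,3) | ant1:(2,1)->S->(3,1)
  grid max=2 at (2,3)
Step 2: ant0:(2,3)->N->(1,3) | ant1:(3,1)->N->(2,1)
  grid max=1 at (1,3)
Step 3: ant0:(1,3)->S->(2,3) | ant1:(2,1)->S->(3,1)
  grid max=2 at (2,3)
Step 4: ant0:(2,3)->N->(1,3) | ant1:(3,1)->N->(2,1)
  grid max=1 at (1,3)
Final grid:
  0 0 0 0 0
  0 0 0 1 0
  0 1 0 1 0
  0 1 0 0 0
  0 0 0 0 0
Max pheromone 1 at (1,3)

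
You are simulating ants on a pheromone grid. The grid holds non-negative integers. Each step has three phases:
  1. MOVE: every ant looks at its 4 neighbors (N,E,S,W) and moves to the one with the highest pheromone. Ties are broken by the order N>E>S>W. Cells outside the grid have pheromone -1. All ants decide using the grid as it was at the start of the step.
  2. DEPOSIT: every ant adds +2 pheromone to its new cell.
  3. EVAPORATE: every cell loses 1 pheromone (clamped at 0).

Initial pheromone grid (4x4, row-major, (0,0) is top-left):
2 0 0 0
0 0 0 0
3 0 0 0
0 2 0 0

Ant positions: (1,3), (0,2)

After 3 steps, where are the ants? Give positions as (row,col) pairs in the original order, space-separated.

Step 1: ant0:(1,3)->N->(0,3) | ant1:(0,2)->E->(0,3)
  grid max=3 at (0,3)
Step 2: ant0:(0,3)->S->(1,3) | ant1:(0,3)->S->(1,3)
  grid max=3 at (1,3)
Step 3: ant0:(1,3)->N->(0,3) | ant1:(1,3)->N->(0,3)
  grid max=5 at (0,3)

(0,3) (0,3)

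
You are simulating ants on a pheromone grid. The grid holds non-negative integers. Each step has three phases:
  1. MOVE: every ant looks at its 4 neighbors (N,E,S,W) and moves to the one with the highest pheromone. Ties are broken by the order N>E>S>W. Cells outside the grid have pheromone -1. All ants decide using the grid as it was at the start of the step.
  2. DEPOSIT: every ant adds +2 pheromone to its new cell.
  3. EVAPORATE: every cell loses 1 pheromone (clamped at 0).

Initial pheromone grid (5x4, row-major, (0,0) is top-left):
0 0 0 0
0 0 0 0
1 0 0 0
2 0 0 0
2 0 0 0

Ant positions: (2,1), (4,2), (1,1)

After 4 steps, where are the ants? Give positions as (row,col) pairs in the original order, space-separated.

Step 1: ant0:(2,1)->W->(2,0) | ant1:(4,2)->N->(3,2) | ant2:(1,1)->N->(0,1)
  grid max=2 at (2,0)
Step 2: ant0:(2,0)->S->(3,0) | ant1:(3,2)->N->(2,2) | ant2:(0,1)->E->(0,2)
  grid max=2 at (3,0)
Step 3: ant0:(3,0)->N->(2,0) | ant1:(2,2)->N->(1,2) | ant2:(0,2)->E->(0,3)
  grid max=2 at (2,0)
Step 4: ant0:(2,0)->S->(3,0) | ant1:(1,2)->N->(0,2) | ant2:(0,3)->S->(1,3)
  grid max=2 at (3,0)

(3,0) (0,2) (1,3)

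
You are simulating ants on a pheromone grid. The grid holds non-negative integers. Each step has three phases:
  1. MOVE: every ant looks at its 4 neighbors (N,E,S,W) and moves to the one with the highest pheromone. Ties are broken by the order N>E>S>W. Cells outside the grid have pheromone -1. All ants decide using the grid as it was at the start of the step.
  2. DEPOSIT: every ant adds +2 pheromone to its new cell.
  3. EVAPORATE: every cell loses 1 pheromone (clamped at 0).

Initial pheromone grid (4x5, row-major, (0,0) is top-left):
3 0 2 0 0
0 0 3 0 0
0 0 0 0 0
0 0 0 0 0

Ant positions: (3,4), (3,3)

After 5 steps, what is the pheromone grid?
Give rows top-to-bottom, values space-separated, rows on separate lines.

After step 1: ants at (2,4),(2,3)
  2 0 1 0 0
  0 0 2 0 0
  0 0 0 1 1
  0 0 0 0 0
After step 2: ants at (2,3),(2,4)
  1 0 0 0 0
  0 0 1 0 0
  0 0 0 2 2
  0 0 0 0 0
After step 3: ants at (2,4),(2,3)
  0 0 0 0 0
  0 0 0 0 0
  0 0 0 3 3
  0 0 0 0 0
After step 4: ants at (2,3),(2,4)
  0 0 0 0 0
  0 0 0 0 0
  0 0 0 4 4
  0 0 0 0 0
After step 5: ants at (2,4),(2,3)
  0 0 0 0 0
  0 0 0 0 0
  0 0 0 5 5
  0 0 0 0 0

0 0 0 0 0
0 0 0 0 0
0 0 0 5 5
0 0 0 0 0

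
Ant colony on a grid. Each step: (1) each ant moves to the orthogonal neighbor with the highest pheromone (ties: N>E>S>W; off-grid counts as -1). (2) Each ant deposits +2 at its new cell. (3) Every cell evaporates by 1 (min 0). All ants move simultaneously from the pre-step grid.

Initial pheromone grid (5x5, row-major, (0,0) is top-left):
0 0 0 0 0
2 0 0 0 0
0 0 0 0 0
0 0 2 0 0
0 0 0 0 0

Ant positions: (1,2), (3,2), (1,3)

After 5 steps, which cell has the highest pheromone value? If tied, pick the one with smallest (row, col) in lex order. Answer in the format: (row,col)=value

Step 1: ant0:(1,2)->N->(0,2) | ant1:(3,2)->N->(2,2) | ant2:(1,3)->N->(0,3)
  grid max=1 at (0,2)
Step 2: ant0:(0,2)->E->(0,3) | ant1:(2,2)->S->(3,2) | ant2:(0,3)->W->(0,2)
  grid max=2 at (0,2)
Step 3: ant0:(0,3)->W->(0,2) | ant1:(3,2)->N->(2,2) | ant2:(0,2)->E->(0,3)
  grid max=3 at (0,2)
Step 4: ant0:(0,2)->E->(0,3) | ant1:(2,2)->S->(3,2) | ant2:(0,3)->W->(0,2)
  grid max=4 at (0,2)
Step 5: ant0:(0,3)->W->(0,2) | ant1:(3,2)->N->(2,2) | ant2:(0,2)->E->(0,3)
  grid max=5 at (0,2)
Final grid:
  0 0 5 5 0
  0 0 0 0 0
  0 0 1 0 0
  0 0 1 0 0
  0 0 0 0 0
Max pheromone 5 at (0,2)

Answer: (0,2)=5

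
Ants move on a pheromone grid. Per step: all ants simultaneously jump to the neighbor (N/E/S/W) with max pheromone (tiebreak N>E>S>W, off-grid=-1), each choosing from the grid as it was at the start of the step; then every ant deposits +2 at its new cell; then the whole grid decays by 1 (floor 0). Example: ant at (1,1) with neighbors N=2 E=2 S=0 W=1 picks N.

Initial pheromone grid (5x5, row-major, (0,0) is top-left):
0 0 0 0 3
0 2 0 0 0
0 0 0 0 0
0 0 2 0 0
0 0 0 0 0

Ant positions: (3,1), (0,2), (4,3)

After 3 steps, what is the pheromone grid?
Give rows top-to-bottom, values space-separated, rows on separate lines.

After step 1: ants at (3,2),(0,3),(3,3)
  0 0 0 1 2
  0 1 0 0 0
  0 0 0 0 0
  0 0 3 1 0
  0 0 0 0 0
After step 2: ants at (3,3),(0,4),(3,2)
  0 0 0 0 3
  0 0 0 0 0
  0 0 0 0 0
  0 0 4 2 0
  0 0 0 0 0
After step 3: ants at (3,2),(1,4),(3,3)
  0 0 0 0 2
  0 0 0 0 1
  0 0 0 0 0
  0 0 5 3 0
  0 0 0 0 0

0 0 0 0 2
0 0 0 0 1
0 0 0 0 0
0 0 5 3 0
0 0 0 0 0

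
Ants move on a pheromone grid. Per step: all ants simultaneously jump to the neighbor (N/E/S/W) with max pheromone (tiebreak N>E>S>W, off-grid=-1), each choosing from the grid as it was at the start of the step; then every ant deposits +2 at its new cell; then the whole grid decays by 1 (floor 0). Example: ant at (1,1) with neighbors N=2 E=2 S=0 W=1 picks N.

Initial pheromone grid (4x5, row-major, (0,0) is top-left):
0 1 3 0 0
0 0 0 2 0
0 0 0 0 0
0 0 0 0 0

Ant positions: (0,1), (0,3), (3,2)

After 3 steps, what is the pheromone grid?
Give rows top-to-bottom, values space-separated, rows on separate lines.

After step 1: ants at (0,2),(0,2),(2,2)
  0 0 6 0 0
  0 0 0 1 0
  0 0 1 0 0
  0 0 0 0 0
After step 2: ants at (0,3),(0,3),(1,2)
  0 0 5 3 0
  0 0 1 0 0
  0 0 0 0 0
  0 0 0 0 0
After step 3: ants at (0,2),(0,2),(0,2)
  0 0 10 2 0
  0 0 0 0 0
  0 0 0 0 0
  0 0 0 0 0

0 0 10 2 0
0 0 0 0 0
0 0 0 0 0
0 0 0 0 0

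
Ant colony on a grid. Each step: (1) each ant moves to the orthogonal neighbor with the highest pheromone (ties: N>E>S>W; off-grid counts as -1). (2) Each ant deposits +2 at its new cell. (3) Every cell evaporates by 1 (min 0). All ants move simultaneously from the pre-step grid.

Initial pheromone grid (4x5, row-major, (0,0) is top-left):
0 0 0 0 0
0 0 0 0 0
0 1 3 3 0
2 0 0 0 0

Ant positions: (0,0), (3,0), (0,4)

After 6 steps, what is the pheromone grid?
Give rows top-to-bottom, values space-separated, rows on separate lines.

After step 1: ants at (0,1),(2,0),(1,4)
  0 1 0 0 0
  0 0 0 0 1
  1 0 2 2 0
  1 0 0 0 0
After step 2: ants at (0,2),(3,0),(0,4)
  0 0 1 0 1
  0 0 0 0 0
  0 0 1 1 0
  2 0 0 0 0
After step 3: ants at (0,3),(2,0),(1,4)
  0 0 0 1 0
  0 0 0 0 1
  1 0 0 0 0
  1 0 0 0 0
After step 4: ants at (0,4),(3,0),(0,4)
  0 0 0 0 3
  0 0 0 0 0
  0 0 0 0 0
  2 0 0 0 0
After step 5: ants at (1,4),(2,0),(1,4)
  0 0 0 0 2
  0 0 0 0 3
  1 0 0 0 0
  1 0 0 0 0
After step 6: ants at (0,4),(3,0),(0,4)
  0 0 0 0 5
  0 0 0 0 2
  0 0 0 0 0
  2 0 0 0 0

0 0 0 0 5
0 0 0 0 2
0 0 0 0 0
2 0 0 0 0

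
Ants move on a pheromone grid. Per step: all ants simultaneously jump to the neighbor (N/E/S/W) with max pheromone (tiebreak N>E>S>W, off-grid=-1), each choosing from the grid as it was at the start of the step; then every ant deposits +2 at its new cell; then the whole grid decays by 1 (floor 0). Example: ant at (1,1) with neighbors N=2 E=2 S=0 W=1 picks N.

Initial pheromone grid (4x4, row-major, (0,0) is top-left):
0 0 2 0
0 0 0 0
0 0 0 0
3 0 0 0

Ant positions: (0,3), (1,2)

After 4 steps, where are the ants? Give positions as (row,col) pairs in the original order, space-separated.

Step 1: ant0:(0,3)->W->(0,2) | ant1:(1,2)->N->(0,2)
  grid max=5 at (0,2)
Step 2: ant0:(0,2)->E->(0,3) | ant1:(0,2)->E->(0,3)
  grid max=4 at (0,2)
Step 3: ant0:(0,3)->W->(0,2) | ant1:(0,3)->W->(0,2)
  grid max=7 at (0,2)
Step 4: ant0:(0,2)->E->(0,3) | ant1:(0,2)->E->(0,3)
  grid max=6 at (0,2)

(0,3) (0,3)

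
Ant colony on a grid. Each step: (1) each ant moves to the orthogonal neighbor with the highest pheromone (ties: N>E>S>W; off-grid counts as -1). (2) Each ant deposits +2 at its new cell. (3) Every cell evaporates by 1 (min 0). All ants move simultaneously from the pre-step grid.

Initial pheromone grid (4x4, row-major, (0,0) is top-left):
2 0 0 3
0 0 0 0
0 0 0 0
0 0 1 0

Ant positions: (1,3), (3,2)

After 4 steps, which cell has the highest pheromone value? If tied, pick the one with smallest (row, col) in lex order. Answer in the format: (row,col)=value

Step 1: ant0:(1,3)->N->(0,3) | ant1:(3,2)->N->(2,2)
  grid max=4 at (0,3)
Step 2: ant0:(0,3)->S->(1,3) | ant1:(2,2)->N->(1,2)
  grid max=3 at (0,3)
Step 3: ant0:(1,3)->N->(0,3) | ant1:(1,2)->E->(1,3)
  grid max=4 at (0,3)
Step 4: ant0:(0,3)->S->(1,3) | ant1:(1,3)->N->(0,3)
  grid max=5 at (0,3)
Final grid:
  0 0 0 5
  0 0 0 3
  0 0 0 0
  0 0 0 0
Max pheromone 5 at (0,3)

Answer: (0,3)=5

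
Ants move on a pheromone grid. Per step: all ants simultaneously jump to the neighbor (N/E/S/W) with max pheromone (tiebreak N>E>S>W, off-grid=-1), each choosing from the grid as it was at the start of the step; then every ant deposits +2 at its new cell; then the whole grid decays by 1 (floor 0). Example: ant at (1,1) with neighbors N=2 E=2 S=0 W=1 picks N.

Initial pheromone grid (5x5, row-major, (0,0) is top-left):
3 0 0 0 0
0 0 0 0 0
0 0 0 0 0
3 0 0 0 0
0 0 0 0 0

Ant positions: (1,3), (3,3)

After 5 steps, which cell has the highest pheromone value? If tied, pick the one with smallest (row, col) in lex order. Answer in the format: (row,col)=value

Step 1: ant0:(1,3)->N->(0,3) | ant1:(3,3)->N->(2,3)
  grid max=2 at (0,0)
Step 2: ant0:(0,3)->E->(0,4) | ant1:(2,3)->N->(1,3)
  grid max=1 at (0,0)
Step 3: ant0:(0,4)->S->(1,4) | ant1:(1,3)->N->(0,3)
  grid max=1 at (0,3)
Step 4: ant0:(1,4)->N->(0,4) | ant1:(0,3)->E->(0,4)
  grid max=3 at (0,4)
Step 5: ant0:(0,4)->S->(1,4) | ant1:(0,4)->S->(1,4)
  grid max=3 at (1,4)
Final grid:
  0 0 0 0 2
  0 0 0 0 3
  0 0 0 0 0
  0 0 0 0 0
  0 0 0 0 0
Max pheromone 3 at (1,4)

Answer: (1,4)=3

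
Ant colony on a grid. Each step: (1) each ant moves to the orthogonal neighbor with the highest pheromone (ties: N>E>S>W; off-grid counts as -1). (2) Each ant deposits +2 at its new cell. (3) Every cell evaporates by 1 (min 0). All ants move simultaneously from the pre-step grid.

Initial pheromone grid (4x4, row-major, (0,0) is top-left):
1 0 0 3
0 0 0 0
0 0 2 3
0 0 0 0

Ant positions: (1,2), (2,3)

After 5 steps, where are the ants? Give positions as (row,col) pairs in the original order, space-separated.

Step 1: ant0:(1,2)->S->(2,2) | ant1:(2,3)->W->(2,2)
  grid max=5 at (2,2)
Step 2: ant0:(2,2)->E->(2,3) | ant1:(2,2)->E->(2,3)
  grid max=5 at (2,3)
Step 3: ant0:(2,3)->W->(2,2) | ant1:(2,3)->W->(2,2)
  grid max=7 at (2,2)
Step 4: ant0:(2,2)->E->(2,3) | ant1:(2,2)->E->(2,3)
  grid max=7 at (2,3)
Step 5: ant0:(2,3)->W->(2,2) | ant1:(2,3)->W->(2,2)
  grid max=9 at (2,2)

(2,2) (2,2)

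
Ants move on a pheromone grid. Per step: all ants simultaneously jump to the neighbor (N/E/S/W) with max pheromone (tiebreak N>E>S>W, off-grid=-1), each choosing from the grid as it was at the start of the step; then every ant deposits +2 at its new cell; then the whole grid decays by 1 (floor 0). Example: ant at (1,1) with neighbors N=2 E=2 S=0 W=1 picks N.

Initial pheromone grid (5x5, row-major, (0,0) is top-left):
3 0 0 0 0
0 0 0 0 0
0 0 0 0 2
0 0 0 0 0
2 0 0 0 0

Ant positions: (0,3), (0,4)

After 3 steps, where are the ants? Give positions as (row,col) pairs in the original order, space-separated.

Step 1: ant0:(0,3)->E->(0,4) | ant1:(0,4)->S->(1,4)
  grid max=2 at (0,0)
Step 2: ant0:(0,4)->S->(1,4) | ant1:(1,4)->N->(0,4)
  grid max=2 at (0,4)
Step 3: ant0:(1,4)->N->(0,4) | ant1:(0,4)->S->(1,4)
  grid max=3 at (0,4)

(0,4) (1,4)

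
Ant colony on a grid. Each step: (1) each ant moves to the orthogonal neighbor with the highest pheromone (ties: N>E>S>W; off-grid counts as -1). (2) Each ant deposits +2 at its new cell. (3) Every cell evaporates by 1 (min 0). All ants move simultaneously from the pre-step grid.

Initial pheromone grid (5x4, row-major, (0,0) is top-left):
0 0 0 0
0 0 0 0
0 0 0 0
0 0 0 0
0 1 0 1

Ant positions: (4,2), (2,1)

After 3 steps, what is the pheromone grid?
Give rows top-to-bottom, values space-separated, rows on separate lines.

After step 1: ants at (4,3),(1,1)
  0 0 0 0
  0 1 0 0
  0 0 0 0
  0 0 0 0
  0 0 0 2
After step 2: ants at (3,3),(0,1)
  0 1 0 0
  0 0 0 0
  0 0 0 0
  0 0 0 1
  0 0 0 1
After step 3: ants at (4,3),(0,2)
  0 0 1 0
  0 0 0 0
  0 0 0 0
  0 0 0 0
  0 0 0 2

0 0 1 0
0 0 0 0
0 0 0 0
0 0 0 0
0 0 0 2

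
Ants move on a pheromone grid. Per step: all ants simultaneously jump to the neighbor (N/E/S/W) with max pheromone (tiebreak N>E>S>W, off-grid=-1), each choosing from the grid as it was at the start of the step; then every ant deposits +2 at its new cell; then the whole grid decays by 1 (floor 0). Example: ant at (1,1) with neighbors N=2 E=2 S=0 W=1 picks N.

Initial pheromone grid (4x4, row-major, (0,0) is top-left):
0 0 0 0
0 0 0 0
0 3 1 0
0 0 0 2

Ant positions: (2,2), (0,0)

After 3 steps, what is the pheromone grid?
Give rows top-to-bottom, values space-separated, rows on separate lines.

After step 1: ants at (2,1),(0,1)
  0 1 0 0
  0 0 0 0
  0 4 0 0
  0 0 0 1
After step 2: ants at (1,1),(0,2)
  0 0 1 0
  0 1 0 0
  0 3 0 0
  0 0 0 0
After step 3: ants at (2,1),(0,3)
  0 0 0 1
  0 0 0 0
  0 4 0 0
  0 0 0 0

0 0 0 1
0 0 0 0
0 4 0 0
0 0 0 0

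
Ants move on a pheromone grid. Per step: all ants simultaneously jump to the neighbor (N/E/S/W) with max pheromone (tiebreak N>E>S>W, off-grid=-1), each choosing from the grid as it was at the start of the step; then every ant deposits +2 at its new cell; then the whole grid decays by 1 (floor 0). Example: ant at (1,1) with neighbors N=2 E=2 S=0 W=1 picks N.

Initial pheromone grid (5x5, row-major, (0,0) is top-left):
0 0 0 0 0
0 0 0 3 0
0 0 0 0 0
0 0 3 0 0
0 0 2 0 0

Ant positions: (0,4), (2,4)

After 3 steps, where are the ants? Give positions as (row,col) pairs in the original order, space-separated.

Step 1: ant0:(0,4)->S->(1,4) | ant1:(2,4)->N->(1,4)
  grid max=3 at (1,4)
Step 2: ant0:(1,4)->W->(1,3) | ant1:(1,4)->W->(1,3)
  grid max=5 at (1,3)
Step 3: ant0:(1,3)->E->(1,4) | ant1:(1,3)->E->(1,4)
  grid max=5 at (1,4)

(1,4) (1,4)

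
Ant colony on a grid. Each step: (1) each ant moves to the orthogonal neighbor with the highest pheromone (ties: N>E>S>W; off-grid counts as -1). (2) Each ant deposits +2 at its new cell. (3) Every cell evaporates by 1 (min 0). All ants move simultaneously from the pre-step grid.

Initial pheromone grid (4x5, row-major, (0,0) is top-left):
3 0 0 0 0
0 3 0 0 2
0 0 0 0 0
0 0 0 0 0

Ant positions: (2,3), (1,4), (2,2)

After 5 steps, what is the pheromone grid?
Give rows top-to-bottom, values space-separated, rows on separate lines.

After step 1: ants at (1,3),(0,4),(1,2)
  2 0 0 0 1
  0 2 1 1 1
  0 0 0 0 0
  0 0 0 0 0
After step 2: ants at (1,4),(1,4),(1,1)
  1 0 0 0 0
  0 3 0 0 4
  0 0 0 0 0
  0 0 0 0 0
After step 3: ants at (0,4),(0,4),(0,1)
  0 1 0 0 3
  0 2 0 0 3
  0 0 0 0 0
  0 0 0 0 0
After step 4: ants at (1,4),(1,4),(1,1)
  0 0 0 0 2
  0 3 0 0 6
  0 0 0 0 0
  0 0 0 0 0
After step 5: ants at (0,4),(0,4),(0,1)
  0 1 0 0 5
  0 2 0 0 5
  0 0 0 0 0
  0 0 0 0 0

0 1 0 0 5
0 2 0 0 5
0 0 0 0 0
0 0 0 0 0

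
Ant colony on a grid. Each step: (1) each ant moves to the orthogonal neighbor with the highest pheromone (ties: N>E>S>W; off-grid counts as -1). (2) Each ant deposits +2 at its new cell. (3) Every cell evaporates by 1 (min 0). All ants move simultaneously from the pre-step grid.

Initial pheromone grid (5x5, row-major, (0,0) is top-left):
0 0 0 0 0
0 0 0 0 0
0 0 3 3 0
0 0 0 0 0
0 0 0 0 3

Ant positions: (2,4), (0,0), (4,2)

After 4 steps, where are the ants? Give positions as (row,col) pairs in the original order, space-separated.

Step 1: ant0:(2,4)->W->(2,3) | ant1:(0,0)->E->(0,1) | ant2:(4,2)->N->(3,2)
  grid max=4 at (2,3)
Step 2: ant0:(2,3)->W->(2,2) | ant1:(0,1)->E->(0,2) | ant2:(3,2)->N->(2,2)
  grid max=5 at (2,2)
Step 3: ant0:(2,2)->E->(2,3) | ant1:(0,2)->E->(0,3) | ant2:(2,2)->E->(2,3)
  grid max=6 at (2,3)
Step 4: ant0:(2,3)->W->(2,2) | ant1:(0,3)->E->(0,4) | ant2:(2,3)->W->(2,2)
  grid max=7 at (2,2)

(2,2) (0,4) (2,2)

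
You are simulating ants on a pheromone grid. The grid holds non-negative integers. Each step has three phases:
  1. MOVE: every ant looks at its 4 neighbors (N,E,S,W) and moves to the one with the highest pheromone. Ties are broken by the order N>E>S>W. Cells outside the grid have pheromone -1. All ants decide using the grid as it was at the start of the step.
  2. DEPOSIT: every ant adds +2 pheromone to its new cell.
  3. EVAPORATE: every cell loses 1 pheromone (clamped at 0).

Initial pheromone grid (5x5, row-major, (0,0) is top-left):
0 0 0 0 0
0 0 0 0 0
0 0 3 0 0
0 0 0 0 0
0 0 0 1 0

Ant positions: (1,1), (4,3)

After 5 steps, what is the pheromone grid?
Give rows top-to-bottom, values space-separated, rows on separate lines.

After step 1: ants at (0,1),(3,3)
  0 1 0 0 0
  0 0 0 0 0
  0 0 2 0 0
  0 0 0 1 0
  0 0 0 0 0
After step 2: ants at (0,2),(2,3)
  0 0 1 0 0
  0 0 0 0 0
  0 0 1 1 0
  0 0 0 0 0
  0 0 0 0 0
After step 3: ants at (0,3),(2,2)
  0 0 0 1 0
  0 0 0 0 0
  0 0 2 0 0
  0 0 0 0 0
  0 0 0 0 0
After step 4: ants at (0,4),(1,2)
  0 0 0 0 1
  0 0 1 0 0
  0 0 1 0 0
  0 0 0 0 0
  0 0 0 0 0
After step 5: ants at (1,4),(2,2)
  0 0 0 0 0
  0 0 0 0 1
  0 0 2 0 0
  0 0 0 0 0
  0 0 0 0 0

0 0 0 0 0
0 0 0 0 1
0 0 2 0 0
0 0 0 0 0
0 0 0 0 0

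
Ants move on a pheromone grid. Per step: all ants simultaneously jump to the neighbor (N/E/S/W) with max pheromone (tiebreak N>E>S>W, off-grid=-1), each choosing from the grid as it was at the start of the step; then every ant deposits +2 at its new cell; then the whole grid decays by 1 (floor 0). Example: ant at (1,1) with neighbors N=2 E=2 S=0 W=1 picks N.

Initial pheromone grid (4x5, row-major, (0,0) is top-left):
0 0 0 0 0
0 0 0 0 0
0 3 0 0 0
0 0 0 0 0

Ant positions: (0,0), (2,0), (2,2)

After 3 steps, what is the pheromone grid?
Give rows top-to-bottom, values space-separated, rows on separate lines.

After step 1: ants at (0,1),(2,1),(2,1)
  0 1 0 0 0
  0 0 0 0 0
  0 6 0 0 0
  0 0 0 0 0
After step 2: ants at (0,2),(1,1),(1,1)
  0 0 1 0 0
  0 3 0 0 0
  0 5 0 0 0
  0 0 0 0 0
After step 3: ants at (0,3),(2,1),(2,1)
  0 0 0 1 0
  0 2 0 0 0
  0 8 0 0 0
  0 0 0 0 0

0 0 0 1 0
0 2 0 0 0
0 8 0 0 0
0 0 0 0 0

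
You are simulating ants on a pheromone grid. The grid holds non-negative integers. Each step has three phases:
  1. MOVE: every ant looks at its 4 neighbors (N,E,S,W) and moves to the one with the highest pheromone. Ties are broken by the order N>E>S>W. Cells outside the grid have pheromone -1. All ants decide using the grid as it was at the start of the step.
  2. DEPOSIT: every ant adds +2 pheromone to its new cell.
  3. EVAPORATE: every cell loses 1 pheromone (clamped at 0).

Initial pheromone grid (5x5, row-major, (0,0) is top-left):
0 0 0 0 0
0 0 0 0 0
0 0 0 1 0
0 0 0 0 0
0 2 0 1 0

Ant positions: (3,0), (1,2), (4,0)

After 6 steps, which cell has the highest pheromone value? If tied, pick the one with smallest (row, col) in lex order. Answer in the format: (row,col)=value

Step 1: ant0:(3,0)->N->(2,0) | ant1:(1,2)->N->(0,2) | ant2:(4,0)->E->(4,1)
  grid max=3 at (4,1)
Step 2: ant0:(2,0)->N->(1,0) | ant1:(0,2)->E->(0,3) | ant2:(4,1)->N->(3,1)
  grid max=2 at (4,1)
Step 3: ant0:(1,0)->N->(0,0) | ant1:(0,3)->E->(0,4) | ant2:(3,1)->S->(4,1)
  grid max=3 at (4,1)
Step 4: ant0:(0,0)->E->(0,1) | ant1:(0,4)->S->(1,4) | ant2:(4,1)->N->(3,1)
  grid max=2 at (4,1)
Step 5: ant0:(0,1)->E->(0,2) | ant1:(1,4)->N->(0,4) | ant2:(3,1)->S->(4,1)
  grid max=3 at (4,1)
Step 6: ant0:(0,2)->E->(0,3) | ant1:(0,4)->S->(1,4) | ant2:(4,1)->N->(3,1)
  grid max=2 at (4,1)
Final grid:
  0 0 0 1 0
  0 0 0 0 1
  0 0 0 0 0
  0 1 0 0 0
  0 2 0 0 0
Max pheromone 2 at (4,1)

Answer: (4,1)=2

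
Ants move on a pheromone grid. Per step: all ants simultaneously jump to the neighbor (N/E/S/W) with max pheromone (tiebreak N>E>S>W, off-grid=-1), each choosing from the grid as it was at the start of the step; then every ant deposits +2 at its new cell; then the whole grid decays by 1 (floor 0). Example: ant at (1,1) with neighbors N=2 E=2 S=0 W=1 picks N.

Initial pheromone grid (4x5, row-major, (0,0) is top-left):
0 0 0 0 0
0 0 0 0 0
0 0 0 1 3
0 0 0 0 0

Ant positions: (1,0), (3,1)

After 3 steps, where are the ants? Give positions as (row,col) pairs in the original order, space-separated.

Step 1: ant0:(1,0)->N->(0,0) | ant1:(3,1)->N->(2,1)
  grid max=2 at (2,4)
Step 2: ant0:(0,0)->E->(0,1) | ant1:(2,1)->N->(1,1)
  grid max=1 at (0,1)
Step 3: ant0:(0,1)->S->(1,1) | ant1:(1,1)->N->(0,1)
  grid max=2 at (0,1)

(1,1) (0,1)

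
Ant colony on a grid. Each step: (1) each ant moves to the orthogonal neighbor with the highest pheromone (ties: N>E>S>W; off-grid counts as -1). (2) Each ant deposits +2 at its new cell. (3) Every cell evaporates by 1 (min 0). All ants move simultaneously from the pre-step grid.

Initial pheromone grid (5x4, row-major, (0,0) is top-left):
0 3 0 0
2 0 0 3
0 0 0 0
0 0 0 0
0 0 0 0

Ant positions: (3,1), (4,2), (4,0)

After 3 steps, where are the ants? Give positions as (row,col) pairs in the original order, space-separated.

Step 1: ant0:(3,1)->N->(2,1) | ant1:(4,2)->N->(3,2) | ant2:(4,0)->N->(3,0)
  grid max=2 at (0,1)
Step 2: ant0:(2,1)->N->(1,1) | ant1:(3,2)->N->(2,2) | ant2:(3,0)->N->(2,0)
  grid max=1 at (0,1)
Step 3: ant0:(1,1)->N->(0,1) | ant1:(2,2)->N->(1,2) | ant2:(2,0)->N->(1,0)
  grid max=2 at (0,1)

(0,1) (1,2) (1,0)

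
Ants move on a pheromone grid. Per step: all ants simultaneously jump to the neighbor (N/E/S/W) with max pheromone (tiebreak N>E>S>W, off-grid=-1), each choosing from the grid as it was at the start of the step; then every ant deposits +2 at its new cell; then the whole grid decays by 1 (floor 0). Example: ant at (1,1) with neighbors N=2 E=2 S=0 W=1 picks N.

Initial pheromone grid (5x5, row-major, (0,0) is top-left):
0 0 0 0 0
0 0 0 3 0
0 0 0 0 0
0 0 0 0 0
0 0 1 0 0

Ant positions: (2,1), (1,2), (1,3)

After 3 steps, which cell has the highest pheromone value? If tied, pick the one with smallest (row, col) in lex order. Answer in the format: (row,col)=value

Step 1: ant0:(2,1)->N->(1,1) | ant1:(1,2)->E->(1,3) | ant2:(1,3)->N->(0,3)
  grid max=4 at (1,3)
Step 2: ant0:(1,1)->N->(0,1) | ant1:(1,3)->N->(0,3) | ant2:(0,3)->S->(1,3)
  grid max=5 at (1,3)
Step 3: ant0:(0,1)->E->(0,2) | ant1:(0,3)->S->(1,3) | ant2:(1,3)->N->(0,3)
  grid max=6 at (1,3)
Final grid:
  0 0 1 3 0
  0 0 0 6 0
  0 0 0 0 0
  0 0 0 0 0
  0 0 0 0 0
Max pheromone 6 at (1,3)

Answer: (1,3)=6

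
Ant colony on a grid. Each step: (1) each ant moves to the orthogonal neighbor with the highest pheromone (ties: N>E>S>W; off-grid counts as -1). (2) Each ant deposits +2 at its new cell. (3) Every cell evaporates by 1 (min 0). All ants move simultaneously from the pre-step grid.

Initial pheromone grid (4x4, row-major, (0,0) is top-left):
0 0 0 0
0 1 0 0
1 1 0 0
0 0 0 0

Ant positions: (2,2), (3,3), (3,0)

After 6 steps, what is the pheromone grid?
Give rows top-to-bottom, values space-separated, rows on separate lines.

After step 1: ants at (2,1),(2,3),(2,0)
  0 0 0 0
  0 0 0 0
  2 2 0 1
  0 0 0 0
After step 2: ants at (2,0),(1,3),(2,1)
  0 0 0 0
  0 0 0 1
  3 3 0 0
  0 0 0 0
After step 3: ants at (2,1),(0,3),(2,0)
  0 0 0 1
  0 0 0 0
  4 4 0 0
  0 0 0 0
After step 4: ants at (2,0),(1,3),(2,1)
  0 0 0 0
  0 0 0 1
  5 5 0 0
  0 0 0 0
After step 5: ants at (2,1),(0,3),(2,0)
  0 0 0 1
  0 0 0 0
  6 6 0 0
  0 0 0 0
After step 6: ants at (2,0),(1,3),(2,1)
  0 0 0 0
  0 0 0 1
  7 7 0 0
  0 0 0 0

0 0 0 0
0 0 0 1
7 7 0 0
0 0 0 0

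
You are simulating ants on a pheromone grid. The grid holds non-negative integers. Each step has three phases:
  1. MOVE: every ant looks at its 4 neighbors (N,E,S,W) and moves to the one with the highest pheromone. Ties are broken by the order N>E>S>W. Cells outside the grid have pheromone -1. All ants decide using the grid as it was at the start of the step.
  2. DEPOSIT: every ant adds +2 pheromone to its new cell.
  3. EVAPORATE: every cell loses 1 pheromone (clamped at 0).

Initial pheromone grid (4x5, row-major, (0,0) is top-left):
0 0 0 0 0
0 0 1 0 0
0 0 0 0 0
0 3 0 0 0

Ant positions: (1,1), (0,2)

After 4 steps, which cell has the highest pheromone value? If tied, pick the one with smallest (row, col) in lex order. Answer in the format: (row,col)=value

Answer: (0,2)=5

Derivation:
Step 1: ant0:(1,1)->E->(1,2) | ant1:(0,2)->S->(1,2)
  grid max=4 at (1,2)
Step 2: ant0:(1,2)->N->(0,2) | ant1:(1,2)->N->(0,2)
  grid max=3 at (0,2)
Step 3: ant0:(0,2)->S->(1,2) | ant1:(0,2)->S->(1,2)
  grid max=6 at (1,2)
Step 4: ant0:(1,2)->N->(0,2) | ant1:(1,2)->N->(0,2)
  grid max=5 at (0,2)
Final grid:
  0 0 5 0 0
  0 0 5 0 0
  0 0 0 0 0
  0 0 0 0 0
Max pheromone 5 at (0,2)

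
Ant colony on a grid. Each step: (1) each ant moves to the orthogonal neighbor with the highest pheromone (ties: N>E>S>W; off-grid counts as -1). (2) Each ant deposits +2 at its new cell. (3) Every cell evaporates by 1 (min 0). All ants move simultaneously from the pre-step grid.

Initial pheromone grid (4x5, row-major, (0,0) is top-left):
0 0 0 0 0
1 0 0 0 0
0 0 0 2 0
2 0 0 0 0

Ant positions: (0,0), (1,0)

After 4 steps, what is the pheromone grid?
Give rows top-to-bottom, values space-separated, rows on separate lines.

After step 1: ants at (1,0),(0,0)
  1 0 0 0 0
  2 0 0 0 0
  0 0 0 1 0
  1 0 0 0 0
After step 2: ants at (0,0),(1,0)
  2 0 0 0 0
  3 0 0 0 0
  0 0 0 0 0
  0 0 0 0 0
After step 3: ants at (1,0),(0,0)
  3 0 0 0 0
  4 0 0 0 0
  0 0 0 0 0
  0 0 0 0 0
After step 4: ants at (0,0),(1,0)
  4 0 0 0 0
  5 0 0 0 0
  0 0 0 0 0
  0 0 0 0 0

4 0 0 0 0
5 0 0 0 0
0 0 0 0 0
0 0 0 0 0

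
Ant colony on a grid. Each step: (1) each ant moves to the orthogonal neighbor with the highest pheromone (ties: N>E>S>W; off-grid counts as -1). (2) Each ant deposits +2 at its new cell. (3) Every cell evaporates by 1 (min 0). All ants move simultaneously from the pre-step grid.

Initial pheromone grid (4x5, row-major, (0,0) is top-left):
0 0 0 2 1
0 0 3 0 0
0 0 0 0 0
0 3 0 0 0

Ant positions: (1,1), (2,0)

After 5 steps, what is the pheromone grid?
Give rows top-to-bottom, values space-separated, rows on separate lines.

After step 1: ants at (1,2),(1,0)
  0 0 0 1 0
  1 0 4 0 0
  0 0 0 0 0
  0 2 0 0 0
After step 2: ants at (0,2),(0,0)
  1 0 1 0 0
  0 0 3 0 0
  0 0 0 0 0
  0 1 0 0 0
After step 3: ants at (1,2),(0,1)
  0 1 0 0 0
  0 0 4 0 0
  0 0 0 0 0
  0 0 0 0 0
After step 4: ants at (0,2),(0,2)
  0 0 3 0 0
  0 0 3 0 0
  0 0 0 0 0
  0 0 0 0 0
After step 5: ants at (1,2),(1,2)
  0 0 2 0 0
  0 0 6 0 0
  0 0 0 0 0
  0 0 0 0 0

0 0 2 0 0
0 0 6 0 0
0 0 0 0 0
0 0 0 0 0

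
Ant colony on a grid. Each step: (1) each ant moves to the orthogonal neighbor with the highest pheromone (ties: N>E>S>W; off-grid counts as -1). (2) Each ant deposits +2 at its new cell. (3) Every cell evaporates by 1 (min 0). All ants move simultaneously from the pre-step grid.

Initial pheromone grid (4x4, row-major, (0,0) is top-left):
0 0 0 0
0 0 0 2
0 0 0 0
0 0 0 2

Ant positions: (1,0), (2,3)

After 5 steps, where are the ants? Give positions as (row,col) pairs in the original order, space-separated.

Step 1: ant0:(1,0)->N->(0,0) | ant1:(2,3)->N->(1,3)
  grid max=3 at (1,3)
Step 2: ant0:(0,0)->E->(0,1) | ant1:(1,3)->N->(0,3)
  grid max=2 at (1,3)
Step 3: ant0:(0,1)->E->(0,2) | ant1:(0,3)->S->(1,3)
  grid max=3 at (1,3)
Step 4: ant0:(0,2)->E->(0,3) | ant1:(1,3)->N->(0,3)
  grid max=3 at (0,3)
Step 5: ant0:(0,3)->S->(1,3) | ant1:(0,3)->S->(1,3)
  grid max=5 at (1,3)

(1,3) (1,3)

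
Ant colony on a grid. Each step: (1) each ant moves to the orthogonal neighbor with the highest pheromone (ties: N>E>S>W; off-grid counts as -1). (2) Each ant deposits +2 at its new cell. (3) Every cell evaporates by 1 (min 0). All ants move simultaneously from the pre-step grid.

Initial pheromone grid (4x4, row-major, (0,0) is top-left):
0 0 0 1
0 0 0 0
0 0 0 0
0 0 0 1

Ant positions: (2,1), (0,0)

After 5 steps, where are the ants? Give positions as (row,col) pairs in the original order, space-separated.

Step 1: ant0:(2,1)->N->(1,1) | ant1:(0,0)->E->(0,1)
  grid max=1 at (0,1)
Step 2: ant0:(1,1)->N->(0,1) | ant1:(0,1)->S->(1,1)
  grid max=2 at (0,1)
Step 3: ant0:(0,1)->S->(1,1) | ant1:(1,1)->N->(0,1)
  grid max=3 at (0,1)
Step 4: ant0:(1,1)->N->(0,1) | ant1:(0,1)->S->(1,1)
  grid max=4 at (0,1)
Step 5: ant0:(0,1)->S->(1,1) | ant1:(1,1)->N->(0,1)
  grid max=5 at (0,1)

(1,1) (0,1)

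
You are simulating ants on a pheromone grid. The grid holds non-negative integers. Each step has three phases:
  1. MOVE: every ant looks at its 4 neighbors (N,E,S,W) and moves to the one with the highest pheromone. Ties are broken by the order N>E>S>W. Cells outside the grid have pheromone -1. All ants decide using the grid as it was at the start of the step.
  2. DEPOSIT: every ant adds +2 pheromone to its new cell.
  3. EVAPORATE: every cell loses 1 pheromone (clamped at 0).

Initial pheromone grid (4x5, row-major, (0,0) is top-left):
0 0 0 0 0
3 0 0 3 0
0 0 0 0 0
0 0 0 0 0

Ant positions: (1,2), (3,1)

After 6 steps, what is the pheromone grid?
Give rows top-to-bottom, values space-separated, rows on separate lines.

After step 1: ants at (1,3),(2,1)
  0 0 0 0 0
  2 0 0 4 0
  0 1 0 0 0
  0 0 0 0 0
After step 2: ants at (0,3),(1,1)
  0 0 0 1 0
  1 1 0 3 0
  0 0 0 0 0
  0 0 0 0 0
After step 3: ants at (1,3),(1,0)
  0 0 0 0 0
  2 0 0 4 0
  0 0 0 0 0
  0 0 0 0 0
After step 4: ants at (0,3),(0,0)
  1 0 0 1 0
  1 0 0 3 0
  0 0 0 0 0
  0 0 0 0 0
After step 5: ants at (1,3),(1,0)
  0 0 0 0 0
  2 0 0 4 0
  0 0 0 0 0
  0 0 0 0 0
After step 6: ants at (0,3),(0,0)
  1 0 0 1 0
  1 0 0 3 0
  0 0 0 0 0
  0 0 0 0 0

1 0 0 1 0
1 0 0 3 0
0 0 0 0 0
0 0 0 0 0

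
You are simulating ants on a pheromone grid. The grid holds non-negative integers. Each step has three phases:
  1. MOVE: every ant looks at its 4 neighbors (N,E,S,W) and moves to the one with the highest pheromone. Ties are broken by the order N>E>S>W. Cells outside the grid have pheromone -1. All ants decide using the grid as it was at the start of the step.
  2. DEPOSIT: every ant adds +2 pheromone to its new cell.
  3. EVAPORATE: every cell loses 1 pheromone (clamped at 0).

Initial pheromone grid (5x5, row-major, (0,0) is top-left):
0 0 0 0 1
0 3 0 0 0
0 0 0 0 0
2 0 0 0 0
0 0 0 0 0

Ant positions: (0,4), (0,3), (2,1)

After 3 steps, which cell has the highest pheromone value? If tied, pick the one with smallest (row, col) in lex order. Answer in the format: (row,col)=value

Step 1: ant0:(0,4)->S->(1,4) | ant1:(0,3)->E->(0,4) | ant2:(2,1)->N->(1,1)
  grid max=4 at (1,1)
Step 2: ant0:(1,4)->N->(0,4) | ant1:(0,4)->S->(1,4) | ant2:(1,1)->N->(0,1)
  grid max=3 at (0,4)
Step 3: ant0:(0,4)->S->(1,4) | ant1:(1,4)->N->(0,4) | ant2:(0,1)->S->(1,1)
  grid max=4 at (0,4)
Final grid:
  0 0 0 0 4
  0 4 0 0 3
  0 0 0 0 0
  0 0 0 0 0
  0 0 0 0 0
Max pheromone 4 at (0,4)

Answer: (0,4)=4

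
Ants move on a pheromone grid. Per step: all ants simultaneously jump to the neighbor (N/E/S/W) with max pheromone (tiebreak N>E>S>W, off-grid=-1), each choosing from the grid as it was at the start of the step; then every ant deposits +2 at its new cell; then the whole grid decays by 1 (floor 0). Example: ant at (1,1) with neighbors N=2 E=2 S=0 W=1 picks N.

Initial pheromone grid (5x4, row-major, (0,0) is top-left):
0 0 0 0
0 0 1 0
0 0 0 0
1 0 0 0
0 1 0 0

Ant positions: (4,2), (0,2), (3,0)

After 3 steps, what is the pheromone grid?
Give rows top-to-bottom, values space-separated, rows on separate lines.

After step 1: ants at (4,1),(1,2),(2,0)
  0 0 0 0
  0 0 2 0
  1 0 0 0
  0 0 0 0
  0 2 0 0
After step 2: ants at (3,1),(0,2),(1,0)
  0 0 1 0
  1 0 1 0
  0 0 0 0
  0 1 0 0
  0 1 0 0
After step 3: ants at (4,1),(1,2),(0,0)
  1 0 0 0
  0 0 2 0
  0 0 0 0
  0 0 0 0
  0 2 0 0

1 0 0 0
0 0 2 0
0 0 0 0
0 0 0 0
0 2 0 0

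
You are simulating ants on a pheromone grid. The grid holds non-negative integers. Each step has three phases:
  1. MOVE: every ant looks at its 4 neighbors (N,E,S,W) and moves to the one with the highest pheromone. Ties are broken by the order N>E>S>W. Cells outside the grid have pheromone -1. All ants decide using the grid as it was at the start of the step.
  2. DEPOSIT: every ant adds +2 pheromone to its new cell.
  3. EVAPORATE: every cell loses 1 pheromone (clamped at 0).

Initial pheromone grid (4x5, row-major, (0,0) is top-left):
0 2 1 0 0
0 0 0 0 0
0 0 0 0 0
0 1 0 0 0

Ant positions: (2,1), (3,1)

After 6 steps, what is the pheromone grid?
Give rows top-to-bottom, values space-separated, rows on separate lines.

After step 1: ants at (3,1),(2,1)
  0 1 0 0 0
  0 0 0 0 0
  0 1 0 0 0
  0 2 0 0 0
After step 2: ants at (2,1),(3,1)
  0 0 0 0 0
  0 0 0 0 0
  0 2 0 0 0
  0 3 0 0 0
After step 3: ants at (3,1),(2,1)
  0 0 0 0 0
  0 0 0 0 0
  0 3 0 0 0
  0 4 0 0 0
After step 4: ants at (2,1),(3,1)
  0 0 0 0 0
  0 0 0 0 0
  0 4 0 0 0
  0 5 0 0 0
After step 5: ants at (3,1),(2,1)
  0 0 0 0 0
  0 0 0 0 0
  0 5 0 0 0
  0 6 0 0 0
After step 6: ants at (2,1),(3,1)
  0 0 0 0 0
  0 0 0 0 0
  0 6 0 0 0
  0 7 0 0 0

0 0 0 0 0
0 0 0 0 0
0 6 0 0 0
0 7 0 0 0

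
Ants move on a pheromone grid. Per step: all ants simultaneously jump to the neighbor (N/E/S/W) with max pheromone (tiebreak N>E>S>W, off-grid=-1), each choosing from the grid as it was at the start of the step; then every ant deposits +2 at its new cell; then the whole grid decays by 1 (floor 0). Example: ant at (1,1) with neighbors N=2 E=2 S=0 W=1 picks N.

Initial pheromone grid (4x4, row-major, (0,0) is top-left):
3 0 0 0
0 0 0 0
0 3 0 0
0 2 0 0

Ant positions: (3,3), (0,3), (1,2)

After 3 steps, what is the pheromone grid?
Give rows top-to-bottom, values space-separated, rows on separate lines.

After step 1: ants at (2,3),(1,3),(0,2)
  2 0 1 0
  0 0 0 1
  0 2 0 1
  0 1 0 0
After step 2: ants at (1,3),(2,3),(0,3)
  1 0 0 1
  0 0 0 2
  0 1 0 2
  0 0 0 0
After step 3: ants at (2,3),(1,3),(1,3)
  0 0 0 0
  0 0 0 5
  0 0 0 3
  0 0 0 0

0 0 0 0
0 0 0 5
0 0 0 3
0 0 0 0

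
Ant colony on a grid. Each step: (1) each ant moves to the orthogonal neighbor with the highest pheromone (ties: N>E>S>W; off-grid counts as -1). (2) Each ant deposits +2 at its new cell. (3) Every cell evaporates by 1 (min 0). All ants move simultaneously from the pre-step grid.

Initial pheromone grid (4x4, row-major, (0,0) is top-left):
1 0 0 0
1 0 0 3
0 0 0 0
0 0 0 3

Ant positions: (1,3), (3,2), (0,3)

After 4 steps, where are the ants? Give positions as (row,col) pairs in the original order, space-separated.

Step 1: ant0:(1,3)->N->(0,3) | ant1:(3,2)->E->(3,3) | ant2:(0,3)->S->(1,3)
  grid max=4 at (1,3)
Step 2: ant0:(0,3)->S->(1,3) | ant1:(3,3)->N->(2,3) | ant2:(1,3)->N->(0,3)
  grid max=5 at (1,3)
Step 3: ant0:(1,3)->N->(0,3) | ant1:(2,3)->N->(1,3) | ant2:(0,3)->S->(1,3)
  grid max=8 at (1,3)
Step 4: ant0:(0,3)->S->(1,3) | ant1:(1,3)->N->(0,3) | ant2:(1,3)->N->(0,3)
  grid max=9 at (1,3)

(1,3) (0,3) (0,3)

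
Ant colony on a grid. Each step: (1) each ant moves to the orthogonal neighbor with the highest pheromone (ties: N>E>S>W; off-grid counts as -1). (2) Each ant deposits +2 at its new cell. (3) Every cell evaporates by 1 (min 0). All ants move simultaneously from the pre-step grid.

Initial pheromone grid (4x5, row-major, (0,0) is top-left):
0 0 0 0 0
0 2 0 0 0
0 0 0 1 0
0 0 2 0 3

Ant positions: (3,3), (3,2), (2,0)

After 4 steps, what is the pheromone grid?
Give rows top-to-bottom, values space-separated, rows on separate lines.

After step 1: ants at (3,4),(2,2),(1,0)
  0 0 0 0 0
  1 1 0 0 0
  0 0 1 0 0
  0 0 1 0 4
After step 2: ants at (2,4),(3,2),(1,1)
  0 0 0 0 0
  0 2 0 0 0
  0 0 0 0 1
  0 0 2 0 3
After step 3: ants at (3,4),(2,2),(0,1)
  0 1 0 0 0
  0 1 0 0 0
  0 0 1 0 0
  0 0 1 0 4
After step 4: ants at (2,4),(3,2),(1,1)
  0 0 0 0 0
  0 2 0 0 0
  0 0 0 0 1
  0 0 2 0 3

0 0 0 0 0
0 2 0 0 0
0 0 0 0 1
0 0 2 0 3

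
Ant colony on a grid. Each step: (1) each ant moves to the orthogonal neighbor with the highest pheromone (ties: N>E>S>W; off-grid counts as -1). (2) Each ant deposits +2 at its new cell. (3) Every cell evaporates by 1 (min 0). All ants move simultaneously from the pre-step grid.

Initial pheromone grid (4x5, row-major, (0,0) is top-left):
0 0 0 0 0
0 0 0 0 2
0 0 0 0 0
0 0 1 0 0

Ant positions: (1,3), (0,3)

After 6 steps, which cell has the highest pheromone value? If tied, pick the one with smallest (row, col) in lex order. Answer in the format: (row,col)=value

Step 1: ant0:(1,3)->E->(1,4) | ant1:(0,3)->E->(0,4)
  grid max=3 at (1,4)
Step 2: ant0:(1,4)->N->(0,4) | ant1:(0,4)->S->(1,4)
  grid max=4 at (1,4)
Step 3: ant0:(0,4)->S->(1,4) | ant1:(1,4)->N->(0,4)
  grid max=5 at (1,4)
Step 4: ant0:(1,4)->N->(0,4) | ant1:(0,4)->S->(1,4)
  grid max=6 at (1,4)
Step 5: ant0:(0,4)->S->(1,4) | ant1:(1,4)->N->(0,4)
  grid max=7 at (1,4)
Step 6: ant0:(1,4)->N->(0,4) | ant1:(0,4)->S->(1,4)
  grid max=8 at (1,4)
Final grid:
  0 0 0 0 6
  0 0 0 0 8
  0 0 0 0 0
  0 0 0 0 0
Max pheromone 8 at (1,4)

Answer: (1,4)=8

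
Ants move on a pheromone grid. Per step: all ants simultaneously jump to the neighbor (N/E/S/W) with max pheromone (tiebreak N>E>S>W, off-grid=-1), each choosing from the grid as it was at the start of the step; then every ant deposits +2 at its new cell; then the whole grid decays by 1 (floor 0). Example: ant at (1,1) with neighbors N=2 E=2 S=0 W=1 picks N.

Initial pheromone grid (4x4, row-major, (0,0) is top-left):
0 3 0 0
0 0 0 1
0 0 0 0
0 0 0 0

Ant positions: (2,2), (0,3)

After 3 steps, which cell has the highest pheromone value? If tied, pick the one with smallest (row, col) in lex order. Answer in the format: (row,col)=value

Step 1: ant0:(2,2)->N->(1,2) | ant1:(0,3)->S->(1,3)
  grid max=2 at (0,1)
Step 2: ant0:(1,2)->E->(1,3) | ant1:(1,3)->W->(1,2)
  grid max=3 at (1,3)
Step 3: ant0:(1,3)->W->(1,2) | ant1:(1,2)->E->(1,3)
  grid max=4 at (1,3)
Final grid:
  0 0 0 0
  0 0 3 4
  0 0 0 0
  0 0 0 0
Max pheromone 4 at (1,3)

Answer: (1,3)=4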